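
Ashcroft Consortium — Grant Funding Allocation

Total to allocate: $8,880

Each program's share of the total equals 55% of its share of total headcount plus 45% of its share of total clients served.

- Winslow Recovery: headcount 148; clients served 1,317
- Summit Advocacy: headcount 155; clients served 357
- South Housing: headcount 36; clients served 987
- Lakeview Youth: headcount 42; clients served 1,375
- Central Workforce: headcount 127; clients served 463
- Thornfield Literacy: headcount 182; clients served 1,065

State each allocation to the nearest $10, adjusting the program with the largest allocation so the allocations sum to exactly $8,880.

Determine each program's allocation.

Winslow Recovery: $1,990 · Summit Advocacy: $1,350 · South Housing: $960 · Lakeview Youth: $1,280 · Central Workforce: $1,230 · Thornfield Literacy: $2,070

Totals — headcount 690, clients served 5,564.
Composite weights (55% headcount + 45% clients served): Winslow Recovery 0.2245; Summit Advocacy 0.1524; South Housing 0.1085; Lakeview Youth 0.1447; Central Workforce 0.1387; Thornfield Literacy 0.2312.
Proportional shares: Winslow Recovery 1,993.44; Summit Advocacy 1,353.52; South Housing 963.67; Lakeview Youth 1,284.80; Central Workforce 1,231.46; Thornfield Literacy 2,053.11.
Rounded to nearest $10: Winslow Recovery $1,990; Summit Advocacy $1,350; South Housing $960; Lakeview Youth $1,280; Central Workforce $1,230; Thornfield Literacy $2,050. Sum = $8,860.
Difference $8,880 − $8,860 = +$20 applied to largest allocation (Thornfield Literacy): Thornfield Literacy becomes $2,070.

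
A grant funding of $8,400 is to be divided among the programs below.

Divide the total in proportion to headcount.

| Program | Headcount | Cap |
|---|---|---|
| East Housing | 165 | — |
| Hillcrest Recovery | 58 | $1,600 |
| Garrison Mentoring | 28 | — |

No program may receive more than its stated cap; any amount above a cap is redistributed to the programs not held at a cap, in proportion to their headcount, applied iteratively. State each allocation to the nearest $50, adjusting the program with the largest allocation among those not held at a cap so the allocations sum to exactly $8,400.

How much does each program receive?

Combined headcount = 251.
Proportional shares (ignoring caps): East Housing 5,521.91; Hillcrest Recovery 1,941.04; Garrison Mentoring 937.05.
Cap binds for Hillcrest Recovery ($1,600); balance $6,800 reallocated over remaining headcount 193.
Redistributed shares: East Housing 5,813.47 → $5,800; Garrison Mentoring 986.53 → $1,000.

East Housing: $5,800 | Hillcrest Recovery: $1,600 | Garrison Mentoring: $1,000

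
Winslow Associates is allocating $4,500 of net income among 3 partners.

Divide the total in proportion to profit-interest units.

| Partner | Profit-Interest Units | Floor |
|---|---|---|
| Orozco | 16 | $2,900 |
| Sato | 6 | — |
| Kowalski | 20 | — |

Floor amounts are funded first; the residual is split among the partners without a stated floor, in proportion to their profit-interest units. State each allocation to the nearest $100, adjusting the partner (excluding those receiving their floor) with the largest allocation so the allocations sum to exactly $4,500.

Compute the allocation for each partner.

Minimums first: Orozco $2,900. Residual $1,600.
Residual split over remaining profit-interest units 26: Sato 369.23 → $400; Kowalski 1,230.77 → $1,200.

Orozco: $2,900; Sato: $400; Kowalski: $1,200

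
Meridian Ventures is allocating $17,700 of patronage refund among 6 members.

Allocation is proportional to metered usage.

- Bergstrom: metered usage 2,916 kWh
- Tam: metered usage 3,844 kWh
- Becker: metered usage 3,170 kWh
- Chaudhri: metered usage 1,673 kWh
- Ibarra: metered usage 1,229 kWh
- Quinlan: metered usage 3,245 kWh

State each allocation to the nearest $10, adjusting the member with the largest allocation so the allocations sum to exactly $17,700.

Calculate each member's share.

Metered usage total: 16,077.
Proportional shares: Bergstrom 2,916/16,077 × $17,700 = 3,210.38; Tam 3,844/16,077 × $17,700 = 4,232.06; Becker 3,170/16,077 × $17,700 = 3,490.02; Chaudhri 1,673/16,077 × $17,700 = 1,841.89; Ibarra 1,229/16,077 × $17,700 = 1,353.07; Quinlan 3,245/16,077 × $17,700 = 3,572.59.
After rounding ($10): Bergstrom $3,210; Tam $4,230; Becker $3,490; Chaudhri $1,840; Ibarra $1,350; Quinlan $3,570. Sum = $17,690.
Difference $17,700 − $17,690 = +$10 applied to largest allocation (Tam): Tam becomes $4,240.

Bergstrom: $3,210 | Tam: $4,240 | Becker: $3,490 | Chaudhri: $1,840 | Ibarra: $1,350 | Quinlan: $3,570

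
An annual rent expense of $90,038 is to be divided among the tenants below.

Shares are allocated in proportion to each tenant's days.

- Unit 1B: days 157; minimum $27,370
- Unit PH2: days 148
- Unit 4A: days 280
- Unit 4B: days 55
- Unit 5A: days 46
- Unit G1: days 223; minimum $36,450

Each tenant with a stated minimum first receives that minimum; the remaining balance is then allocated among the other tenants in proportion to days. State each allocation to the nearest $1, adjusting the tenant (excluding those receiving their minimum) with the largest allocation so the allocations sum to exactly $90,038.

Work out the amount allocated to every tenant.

Fund the minimums — Unit 1B $27,370; Unit G1 $36,450. Residual $26,218.
Residual split over remaining days 529: Unit PH2 7,335.09 → $7,335; Unit 4A 13,877.20 → $13,877; Unit 4B 2,725.88 → $2,726; Unit 5A 2,279.83 → $2,280.

Unit 1B: $27,370 · Unit PH2: $7,335 · Unit 4A: $13,877 · Unit 4B: $2,726 · Unit 5A: $2,280 · Unit G1: $36,450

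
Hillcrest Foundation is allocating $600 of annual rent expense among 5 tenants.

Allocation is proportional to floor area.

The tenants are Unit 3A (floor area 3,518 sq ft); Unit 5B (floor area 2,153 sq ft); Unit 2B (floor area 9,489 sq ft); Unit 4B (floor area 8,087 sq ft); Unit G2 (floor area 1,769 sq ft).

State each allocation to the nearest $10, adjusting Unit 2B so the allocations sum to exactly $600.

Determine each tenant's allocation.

Unit 3A: $80 | Unit 5B: $50 | Unit 2B: $240 | Unit 4B: $190 | Unit G2: $40

Total floor area = 25,016.
Raw shares: Unit 3A 3,518/25,016 × $600 = 84.38; Unit 5B 2,153/25,016 × $600 = 51.64; Unit 2B 9,489/25,016 × $600 = 227.59; Unit 4B 8,087/25,016 × $600 = 193.96; Unit G2 1,769/25,016 × $600 = 42.43.
After rounding ($10): Unit 3A $80; Unit 5B $50; Unit 2B $230; Unit 4B $190; Unit G2 $40. Sum = $590.
Difference $600 − $590 = +$10 applied to Unit 2B: Unit 2B becomes $240.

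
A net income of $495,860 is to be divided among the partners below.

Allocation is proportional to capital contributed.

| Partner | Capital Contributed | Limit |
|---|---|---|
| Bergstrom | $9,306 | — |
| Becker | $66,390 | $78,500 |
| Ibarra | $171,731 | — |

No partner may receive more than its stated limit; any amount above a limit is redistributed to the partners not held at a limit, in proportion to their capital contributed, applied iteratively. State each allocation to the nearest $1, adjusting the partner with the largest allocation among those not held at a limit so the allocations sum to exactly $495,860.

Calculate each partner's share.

Bergstrom: $21,454 · Becker: $78,500 · Ibarra: $395,906

Total capital contributed = 247,427.
Pro-rata shares before constraints: Bergstrom 18,649.84; Becker 133,049.93; Ibarra 344,160.23.
Capped: Becker ($78,500); remaining pool $417,360 reallocated over remaining capital contributed 181,037.
Shares after redistribution: Bergstrom 21,453.91 → $21,454; Ibarra 395,906.09 → $395,906.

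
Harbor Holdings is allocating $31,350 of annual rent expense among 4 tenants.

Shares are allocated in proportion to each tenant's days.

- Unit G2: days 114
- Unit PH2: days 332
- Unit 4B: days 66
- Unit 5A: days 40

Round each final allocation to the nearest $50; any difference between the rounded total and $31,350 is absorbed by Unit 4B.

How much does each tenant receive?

Days total: 552.
Raw shares: Unit G2 114/552 × $31,350 = 6,474.46; Unit PH2 332/552 × $31,350 = 18,855.43; Unit 4B 66/552 × $31,350 = 3,748.37; Unit 5A 40/552 × $31,350 = 2,271.74.
Rounded to nearest $50: Unit G2 $6,450; Unit PH2 $18,850; Unit 4B $3,750; Unit 5A $2,250. Sum = $31,300.
Difference $31,350 − $31,300 = +$50 applied to Unit 4B: Unit 4B becomes $3,800.

Unit G2: $6,450 · Unit PH2: $18,850 · Unit 4B: $3,800 · Unit 5A: $2,250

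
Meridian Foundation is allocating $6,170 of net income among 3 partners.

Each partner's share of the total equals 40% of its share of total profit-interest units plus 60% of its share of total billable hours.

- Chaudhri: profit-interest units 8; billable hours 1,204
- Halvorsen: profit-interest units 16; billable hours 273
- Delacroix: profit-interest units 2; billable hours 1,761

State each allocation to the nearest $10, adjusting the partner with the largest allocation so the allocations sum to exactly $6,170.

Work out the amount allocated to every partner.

Chaudhri: $2,140; Halvorsen: $1,830; Delacroix: $2,200

Profit-interest units total 26; billable hours total 3,238.
Composite weights (40% profit-interest units + 60% billable hours): Chaudhri 0.3462; Halvorsen 0.2967; Delacroix 0.3571.
Raw shares: Chaudhri 2,135.92; Halvorsen 1,830.89; Delacroix 2,203.19.
At nearest $10: Chaudhri $2,140; Halvorsen $1,830; Delacroix $2,200. Sum = $6,170.
Sum already equals the total — no adjustment.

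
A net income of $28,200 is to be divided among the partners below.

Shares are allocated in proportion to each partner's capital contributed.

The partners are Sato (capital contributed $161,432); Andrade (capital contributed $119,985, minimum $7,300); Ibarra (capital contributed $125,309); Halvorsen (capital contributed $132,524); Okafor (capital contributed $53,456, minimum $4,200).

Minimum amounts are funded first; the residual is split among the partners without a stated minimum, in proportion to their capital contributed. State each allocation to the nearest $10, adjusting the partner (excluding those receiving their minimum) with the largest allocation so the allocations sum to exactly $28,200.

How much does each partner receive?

Sato: $6,430; Andrade: $7,300; Ibarra: $4,990; Halvorsen: $5,280; Okafor: $4,200

Fund the minimums — Andrade $7,300; Okafor $4,200. Balance $16,700.
Balance split over remaining capital contributed 419,265: Sato 6,430.10 → $6,430; Ibarra 4,991.26 → $4,990; Halvorsen 5,278.64 → $5,280.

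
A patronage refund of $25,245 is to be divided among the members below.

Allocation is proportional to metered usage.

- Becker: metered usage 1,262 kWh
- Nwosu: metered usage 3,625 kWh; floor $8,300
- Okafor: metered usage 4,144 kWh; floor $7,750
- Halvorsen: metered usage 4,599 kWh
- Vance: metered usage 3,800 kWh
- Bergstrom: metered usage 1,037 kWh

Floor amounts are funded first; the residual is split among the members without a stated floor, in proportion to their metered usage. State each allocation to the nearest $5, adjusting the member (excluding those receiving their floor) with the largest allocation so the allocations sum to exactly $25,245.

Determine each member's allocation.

Becker: $1,085; Nwosu: $8,300; Okafor: $7,750; Halvorsen: $3,955; Vance: $3,265; Bergstrom: $890

Minimums first: Nwosu $8,300; Okafor $7,750. Balance $9,195.
Balance split over remaining metered usage 10,698: Becker 1,084.70 → $1,085; Halvorsen 3,952.87 → $3,955; Vance 3,266.12 → $3,265; Bergstrom 891.31 → $890.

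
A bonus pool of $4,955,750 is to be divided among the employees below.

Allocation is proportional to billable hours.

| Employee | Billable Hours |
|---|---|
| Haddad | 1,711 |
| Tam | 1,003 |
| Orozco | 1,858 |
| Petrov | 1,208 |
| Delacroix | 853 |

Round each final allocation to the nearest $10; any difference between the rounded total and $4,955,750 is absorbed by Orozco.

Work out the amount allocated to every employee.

Total billable hours = 6,633.
Proportional shares: Haddad 1,711/6,633 × $4,955,750 = 1,278,348.90; Tam 1,003/6,633 × $4,955,750 = 749,376.94; Orozco 1,858/6,633 × $4,955,750 = 1,388,177.82; Petrov 1,208/6,633 × $4,955,750 = 902,539.73; Delacroix 853/6,633 × $4,955,750 = 637,306.61.
After rounding ($10): Haddad $1,278,350; Tam $749,380; Orozco $1,388,180; Petrov $902,540; Delacroix $637,310. Sum = $4,955,760.
Difference $4,955,750 − $4,955,760 = −$10 applied to Orozco: Orozco becomes $1,388,170.

Haddad: $1,278,350; Tam: $749,380; Orozco: $1,388,170; Petrov: $902,540; Delacroix: $637,310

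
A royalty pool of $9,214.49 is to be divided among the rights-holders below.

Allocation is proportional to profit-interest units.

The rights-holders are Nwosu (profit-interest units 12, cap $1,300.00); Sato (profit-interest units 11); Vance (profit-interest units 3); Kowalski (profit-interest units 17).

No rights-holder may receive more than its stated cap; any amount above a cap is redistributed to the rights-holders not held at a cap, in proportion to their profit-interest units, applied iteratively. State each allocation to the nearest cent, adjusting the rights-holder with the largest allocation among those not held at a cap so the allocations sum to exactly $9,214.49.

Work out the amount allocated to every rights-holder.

Nwosu: $1,300.00 | Sato: $2,808.37 | Vance: $765.92 | Kowalski: $4,340.20

Combined profit-interest units = 43.
Pro-rata shares before constraints: Nwosu 2,571.4856; Sato 2,357.1951; Vance 642.8714; Kowalski 3,642.9379.
Cap binds for Nwosu ($1,300.00); remaining pool $7,914.49 reallocated over remaining profit-interest units 31.
Redistributed shares: Sato 2,808.3674 → $2,808.37; Vance 765.9184 → $765.92; Kowalski 4,340.2042 → $4,340.20.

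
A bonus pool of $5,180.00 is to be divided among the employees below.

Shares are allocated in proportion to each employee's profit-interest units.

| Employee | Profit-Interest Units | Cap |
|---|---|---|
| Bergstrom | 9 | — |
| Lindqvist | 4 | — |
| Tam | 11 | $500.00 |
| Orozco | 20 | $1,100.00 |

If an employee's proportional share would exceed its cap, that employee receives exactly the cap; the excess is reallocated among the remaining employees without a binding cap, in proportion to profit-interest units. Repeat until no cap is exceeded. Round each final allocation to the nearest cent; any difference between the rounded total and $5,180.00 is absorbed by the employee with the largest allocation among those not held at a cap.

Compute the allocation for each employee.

Bergstrom: $2,478.46 | Lindqvist: $1,101.54 | Tam: $500.00 | Orozco: $1,100.00

Sum of profit-interest units: 44.
Pro-rata shares before constraints: Bergstrom 1,059.5455; Lindqvist 470.9091; Tam 1,295.0000; Orozco 2,354.5455.
Cap binds for Tam ($500.00), Orozco ($1,100.00); remaining pool $3,580.00 reallocated over remaining profit-interest units 13.
Remaining shares: Bergstrom 2,478.4615 → $2,478.46; Lindqvist 1,101.5385 → $1,101.54.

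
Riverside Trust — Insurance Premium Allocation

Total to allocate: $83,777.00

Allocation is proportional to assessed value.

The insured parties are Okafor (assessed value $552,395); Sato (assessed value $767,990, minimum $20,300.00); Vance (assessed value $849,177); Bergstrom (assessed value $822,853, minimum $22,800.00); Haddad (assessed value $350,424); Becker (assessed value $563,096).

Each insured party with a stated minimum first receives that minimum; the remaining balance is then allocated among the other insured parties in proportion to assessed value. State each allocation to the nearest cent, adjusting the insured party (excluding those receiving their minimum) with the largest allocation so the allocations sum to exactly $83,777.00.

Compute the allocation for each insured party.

Guaranteed amounts: Sato $20,300.00; Bergstrom $22,800.00. Remaining pool $40,677.00.
Remaining pool split over remaining assessed value 2,315,092: Okafor 9,705.7790 → $9,705.78; Vance 14,920.3456 → $14,920.35; Haddad 6,157.0759 → $6,157.08; Becker 9,893.7995 → $9,893.80.
Rounding difference −$0.01 applied to Vance → $14,920.34.

Okafor: $9,705.78 | Sato: $20,300.00 | Vance: $14,920.34 | Bergstrom: $22,800.00 | Haddad: $6,157.08 | Becker: $9,893.80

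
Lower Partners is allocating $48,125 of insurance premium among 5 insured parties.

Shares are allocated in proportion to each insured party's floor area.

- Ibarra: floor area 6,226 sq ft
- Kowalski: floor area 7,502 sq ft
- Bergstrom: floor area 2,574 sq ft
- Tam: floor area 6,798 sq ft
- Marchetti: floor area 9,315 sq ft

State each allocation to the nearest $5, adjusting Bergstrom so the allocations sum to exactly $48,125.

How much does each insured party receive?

Combined floor area = 32,415.
Unrounded shares: Ibarra 6,226/32,415 × $48,125 = 9,243.44; Kowalski 7,502/32,415 × $48,125 = 11,137.86; Bergstrom 2,574/32,415 × $48,125 = 3,821.49; Tam 6,798/32,415 × $48,125 = 10,092.67; Marchetti 9,315/32,415 × $48,125 = 13,829.53.
At nearest $5: Ibarra $9,245; Kowalski $11,140; Bergstrom $3,820; Tam $10,095; Marchetti $13,830. Sum = $48,130.
Difference $48,125 − $48,130 = −$5 applied to Bergstrom: Bergstrom becomes $3,815.

Ibarra: $9,245 · Kowalski: $11,140 · Bergstrom: $3,815 · Tam: $10,095 · Marchetti: $13,830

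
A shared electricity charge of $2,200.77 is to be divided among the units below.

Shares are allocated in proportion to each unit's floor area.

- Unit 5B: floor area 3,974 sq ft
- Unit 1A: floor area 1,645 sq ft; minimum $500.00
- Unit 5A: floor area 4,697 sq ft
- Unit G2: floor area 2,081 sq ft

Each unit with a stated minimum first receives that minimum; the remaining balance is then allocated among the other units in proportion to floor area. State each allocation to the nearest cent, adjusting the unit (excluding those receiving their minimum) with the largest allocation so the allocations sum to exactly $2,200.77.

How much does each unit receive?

Unit 5B: $628.61; Unit 1A: $500.00; Unit 5A: $742.98; Unit G2: $329.18

Guaranteed amounts: Unit 1A $500.00. Balance $1,700.77.
Balance split over remaining floor area 10,752: Unit 5B 628.6142 → $628.61; Unit 5A 742.9796 → $742.98; Unit G2 329.1762 → $329.18.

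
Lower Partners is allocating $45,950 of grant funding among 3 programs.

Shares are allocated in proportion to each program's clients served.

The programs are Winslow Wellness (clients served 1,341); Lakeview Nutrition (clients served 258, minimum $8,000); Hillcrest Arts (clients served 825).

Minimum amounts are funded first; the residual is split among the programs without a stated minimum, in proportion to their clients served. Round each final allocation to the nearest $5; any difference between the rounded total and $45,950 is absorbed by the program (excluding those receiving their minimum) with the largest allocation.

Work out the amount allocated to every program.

Guaranteed amounts: Lakeview Nutrition $8,000. Remaining pool $37,950.
Remaining pool split over remaining clients served 2,166: Winslow Wellness 23,495.36 → $23,495; Hillcrest Arts 14,454.64 → $14,455.

Winslow Wellness: $23,495 · Lakeview Nutrition: $8,000 · Hillcrest Arts: $14,455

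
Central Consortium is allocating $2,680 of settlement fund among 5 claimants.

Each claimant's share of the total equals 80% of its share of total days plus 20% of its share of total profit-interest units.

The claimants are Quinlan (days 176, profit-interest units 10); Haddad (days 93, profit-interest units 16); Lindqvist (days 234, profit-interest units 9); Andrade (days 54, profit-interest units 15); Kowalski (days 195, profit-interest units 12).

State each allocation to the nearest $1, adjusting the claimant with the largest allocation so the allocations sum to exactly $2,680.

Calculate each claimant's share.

Totals — days 752, profit-interest units 62.
Blended shares (80% days + 20% profit-interest units): Quinlan 0.2195; Haddad 0.1505; Lindqvist 0.2780; Andrade 0.1058; Kowalski 0.2462.
Raw shares: Quinlan 588.24; Haddad 403.47; Lindqvist 744.96; Andrade 283.63; Kowalski 659.70.
At nearest $1: Quinlan $588; Haddad $403; Lindqvist $745; Andrade $284; Kowalski $660. Sum = $2,680.
Rounded total matches; no reconciliation needed.

Quinlan: $588; Haddad: $403; Lindqvist: $745; Andrade: $284; Kowalski: $660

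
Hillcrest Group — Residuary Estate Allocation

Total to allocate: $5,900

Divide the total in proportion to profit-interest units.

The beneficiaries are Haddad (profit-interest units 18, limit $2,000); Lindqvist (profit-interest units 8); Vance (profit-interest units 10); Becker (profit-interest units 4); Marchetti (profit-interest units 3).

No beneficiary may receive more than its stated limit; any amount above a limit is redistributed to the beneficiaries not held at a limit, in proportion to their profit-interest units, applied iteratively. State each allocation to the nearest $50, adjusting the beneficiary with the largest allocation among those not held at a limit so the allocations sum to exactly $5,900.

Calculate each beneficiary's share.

Haddad: $2,000 · Lindqvist: $1,250 · Vance: $1,600 · Becker: $600 · Marchetti: $450

Combined profit-interest units = 43.
Proportional shares (ignoring caps): Haddad 2,469.77; Lindqvist 1,097.67; Vance 1,372.09; Becker 548.84; Marchetti 411.63.
Cap binds for Haddad ($2,000); balance $3,900 reallocated over remaining profit-interest units 25.
Remaining shares: Lindqvist 1,248.00 → $1,250; Vance 1,560.00 → $1,550; Becker 624.00 → $600; Marchetti 468.00 → $450.
Rounding difference +$50 applied to Vance → $1,600.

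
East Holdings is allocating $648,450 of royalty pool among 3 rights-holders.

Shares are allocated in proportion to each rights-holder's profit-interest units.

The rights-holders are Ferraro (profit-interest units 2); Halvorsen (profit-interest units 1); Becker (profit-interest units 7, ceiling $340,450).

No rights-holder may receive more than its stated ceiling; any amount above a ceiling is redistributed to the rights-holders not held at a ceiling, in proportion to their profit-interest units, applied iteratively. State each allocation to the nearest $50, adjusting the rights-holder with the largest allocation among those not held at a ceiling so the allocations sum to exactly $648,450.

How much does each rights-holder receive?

Ferraro: $205,350 · Halvorsen: $102,650 · Becker: $340,450

Total profit-interest units = 10.
Unconstrained shares: Ferraro 129,690.00; Halvorsen 64,845.00; Becker 453,915.00.
Held at cap: Becker ($340,450); remaining pool $308,000 reallocated over remaining profit-interest units 3.
Redistributed shares: Ferraro 205,333.33 → $205,350; Halvorsen 102,666.67 → $102,650.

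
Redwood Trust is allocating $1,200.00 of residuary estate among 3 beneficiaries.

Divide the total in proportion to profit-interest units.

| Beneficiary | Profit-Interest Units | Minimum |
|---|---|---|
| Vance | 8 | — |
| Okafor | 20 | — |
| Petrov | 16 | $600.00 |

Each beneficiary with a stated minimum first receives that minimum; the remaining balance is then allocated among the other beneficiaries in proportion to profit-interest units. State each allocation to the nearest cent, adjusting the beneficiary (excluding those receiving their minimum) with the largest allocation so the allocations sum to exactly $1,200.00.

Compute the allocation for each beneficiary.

Vance: $171.43 · Okafor: $428.57 · Petrov: $600.00

Minimums first: Petrov $600.00. Residual $600.00.
Residual split over remaining profit-interest units 28: Vance 171.4286 → $171.43; Okafor 428.5714 → $428.57.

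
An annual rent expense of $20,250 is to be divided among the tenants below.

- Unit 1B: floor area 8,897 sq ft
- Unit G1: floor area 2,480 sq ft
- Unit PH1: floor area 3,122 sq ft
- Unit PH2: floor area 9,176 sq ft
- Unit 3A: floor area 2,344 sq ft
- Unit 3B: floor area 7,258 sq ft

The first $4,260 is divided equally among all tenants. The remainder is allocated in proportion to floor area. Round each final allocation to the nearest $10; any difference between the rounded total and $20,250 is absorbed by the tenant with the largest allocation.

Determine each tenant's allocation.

First tranche $4,260 split equally: $710 each.
Remainder $15,990 by floor area (total 33,277): Unit 1B 4,275.12 → $4,280; Unit G1 1,191.67 → $1,190; Unit PH1 1,500.16 → $1,500; Unit PH2 4,409.18 → $4,410; Unit 3A 1,126.32 → $1,130; Unit 3B 3,487.56 → $3,490.
Rounding difference −$10 on remainder applied to Unit PH2.
Totals: Unit 1B $710 + $4,280 = $4,990; Unit G1 $710 + $1,190 = $1,900; Unit PH1 $710 + $1,500 = $2,210; Unit PH2 $710 + $4,400 = $5,110; Unit 3A $710 + $1,130 = $1,840; Unit 3B $710 + $3,490 = $4,200.

Unit 1B: $4,990 | Unit G1: $1,900 | Unit PH1: $2,210 | Unit PH2: $5,110 | Unit 3A: $1,840 | Unit 3B: $4,200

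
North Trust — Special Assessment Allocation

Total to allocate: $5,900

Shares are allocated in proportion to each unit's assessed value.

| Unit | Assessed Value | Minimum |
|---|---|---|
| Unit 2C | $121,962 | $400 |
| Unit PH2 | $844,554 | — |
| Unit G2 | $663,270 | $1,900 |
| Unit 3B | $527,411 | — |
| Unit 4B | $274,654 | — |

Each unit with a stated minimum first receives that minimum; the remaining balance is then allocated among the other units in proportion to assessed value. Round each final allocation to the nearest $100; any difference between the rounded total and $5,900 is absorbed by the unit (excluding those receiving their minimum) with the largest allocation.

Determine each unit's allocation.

Unit 2C: $400; Unit PH2: $1,800; Unit G2: $1,900; Unit 3B: $1,200; Unit 4B: $600

Fund the minimums — Unit 2C $400; Unit G2 $1,900. Remaining pool $3,600.
Remaining pool split over remaining assessed value 1,646,619: Unit PH2 1,846.45 → $1,800; Unit 3B 1,153.08 → $1,200; Unit 4B 600.48 → $600.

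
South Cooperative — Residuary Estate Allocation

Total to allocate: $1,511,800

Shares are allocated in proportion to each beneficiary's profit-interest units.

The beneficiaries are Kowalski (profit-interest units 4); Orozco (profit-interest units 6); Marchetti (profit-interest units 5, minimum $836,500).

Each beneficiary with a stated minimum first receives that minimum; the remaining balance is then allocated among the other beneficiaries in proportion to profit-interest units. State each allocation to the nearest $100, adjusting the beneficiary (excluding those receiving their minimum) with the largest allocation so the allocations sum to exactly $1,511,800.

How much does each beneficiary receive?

Kowalski: $270,100 · Orozco: $405,200 · Marchetti: $836,500

Fund the minimums — Marchetti $836,500. Remaining pool $675,300.
Remaining pool split over remaining profit-interest units 10: Kowalski 270,120.00 → $270,100; Orozco 405,180.00 → $405,200.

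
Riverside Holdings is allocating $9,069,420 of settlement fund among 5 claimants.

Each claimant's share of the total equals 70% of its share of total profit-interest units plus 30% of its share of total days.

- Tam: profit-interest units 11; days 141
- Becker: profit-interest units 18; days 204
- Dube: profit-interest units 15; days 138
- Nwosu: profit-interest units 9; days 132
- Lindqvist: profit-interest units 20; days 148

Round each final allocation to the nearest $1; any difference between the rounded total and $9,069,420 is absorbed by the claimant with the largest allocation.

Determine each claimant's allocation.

Profit-interest units total 73; days total 763.
Composite weights (70% profit-interest units + 30% days): Tam 0.1609; Becker 0.2528; Dube 0.1981; Nwosu 0.1382; Lindqvist 0.2500.
Unrounded shares: Tam 1,459,437.54; Becker 2,292,862.18; Dube 1,796,607.83; Nwosu 1,253,409.83; Lindqvist 2,267,102.61.
Rounded to nearest $1: Tam $1,459,438; Becker $2,292,862; Dube $1,796,608; Nwosu $1,253,410; Lindqvist $2,267,103. Sum = $9,069,421.
Difference $9,069,420 − $9,069,421 = −$1 applied to largest allocation (Becker): Becker becomes $2,292,861.

Tam: $1,459,438 · Becker: $2,292,861 · Dube: $1,796,608 · Nwosu: $1,253,410 · Lindqvist: $2,267,103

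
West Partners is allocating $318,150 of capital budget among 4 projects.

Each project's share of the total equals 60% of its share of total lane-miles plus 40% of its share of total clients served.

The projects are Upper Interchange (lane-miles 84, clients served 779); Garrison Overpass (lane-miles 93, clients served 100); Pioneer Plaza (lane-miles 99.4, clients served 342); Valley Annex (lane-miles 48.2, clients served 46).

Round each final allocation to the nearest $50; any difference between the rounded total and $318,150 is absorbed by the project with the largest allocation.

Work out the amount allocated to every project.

Upper Interchange: $127,650 · Garrison Overpass: $64,750 · Pioneer Plaza: $92,800 · Valley Annex: $32,950

Totals — lane-miles 324.6, clients served 1,267.
Composite weights (60% lane-miles + 40% clients served): Upper Interchange 0.4012; Garrison Overpass 0.2035; Pioneer Plaza 0.2917; Valley Annex 0.1036.
Proportional shares: Upper Interchange 127,642.83; Garrison Overpass 64,735.42; Pioneer Plaza 92,806.08; Valley Annex 32,965.67.
After rounding ($50): Upper Interchange $127,650; Garrison Overpass $64,750; Pioneer Plaza $92,800; Valley Annex $32,950. Sum = $318,150.
Sum already equals the total — no adjustment.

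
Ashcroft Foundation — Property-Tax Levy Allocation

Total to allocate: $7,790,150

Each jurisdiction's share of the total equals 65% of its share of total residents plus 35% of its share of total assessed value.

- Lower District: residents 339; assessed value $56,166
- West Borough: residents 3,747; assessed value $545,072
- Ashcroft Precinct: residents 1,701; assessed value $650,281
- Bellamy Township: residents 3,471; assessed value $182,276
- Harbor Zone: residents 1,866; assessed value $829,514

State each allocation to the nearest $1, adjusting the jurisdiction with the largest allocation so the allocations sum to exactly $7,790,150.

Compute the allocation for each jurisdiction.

Lower District: $221,973 | West Borough: $2,362,254 | Ashcroft Precinct: $1,557,665 | Bellamy Township: $1,799,568 | Harbor Zone: $1,848,690

Residents total 11,124; assessed value total 2,263,309.
Combined weights (65% residents + 35% assessed value): Lower District 0.0285; West Borough 0.3032; Ashcroft Precinct 0.2000; Bellamy Township 0.2310; Harbor Zone 0.2373.
Raw shares: Lower District 221,973.15; West Borough 2,362,253.26; Ashcroft Precinct 1,557,665.44; Bellamy Township 1,799,567.84; Harbor Zone 1,848,690.31.
At nearest $1: Lower District $221,973; West Borough $2,362,253; Ashcroft Precinct $1,557,665; Bellamy Township $1,799,568; Harbor Zone $1,848,690. Sum = $7,790,149.
Difference $7,790,150 − $7,790,149 = +$1 applied to largest allocation (West Borough): West Borough becomes $2,362,254.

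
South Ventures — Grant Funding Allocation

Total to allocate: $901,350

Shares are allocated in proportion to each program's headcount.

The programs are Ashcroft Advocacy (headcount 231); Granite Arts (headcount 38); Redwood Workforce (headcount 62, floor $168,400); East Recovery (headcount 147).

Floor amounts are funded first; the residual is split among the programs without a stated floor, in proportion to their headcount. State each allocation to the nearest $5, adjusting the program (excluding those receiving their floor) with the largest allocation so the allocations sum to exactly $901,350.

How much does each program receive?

Ashcroft Advocacy: $407,000; Granite Arts: $66,950; Redwood Workforce: $168,400; East Recovery: $259,000

Fund the minimums — Redwood Workforce $168,400. Remaining pool $732,950.
Remaining pool split over remaining headcount 416: Ashcroft Advocacy 406,998.68 → $407,000; Granite Arts 66,952.16 → $66,950; East Recovery 258,999.16 → $259,000.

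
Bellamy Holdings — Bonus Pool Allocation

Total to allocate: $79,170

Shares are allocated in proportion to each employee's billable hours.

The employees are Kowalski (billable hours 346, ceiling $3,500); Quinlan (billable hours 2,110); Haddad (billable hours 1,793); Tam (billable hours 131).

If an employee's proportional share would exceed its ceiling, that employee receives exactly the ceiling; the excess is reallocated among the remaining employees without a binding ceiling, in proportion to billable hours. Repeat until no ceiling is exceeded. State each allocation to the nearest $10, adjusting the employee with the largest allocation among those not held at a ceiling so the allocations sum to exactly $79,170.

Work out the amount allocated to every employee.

Kowalski: $3,500 | Quinlan: $39,580 | Haddad: $33,630 | Tam: $2,460

Sum of billable hours: 4,380.
Proportional shares (ignoring caps): Kowalski 6,254.07; Quinlan 38,138.97; Haddad 32,409.09; Tam 2,367.87.
Cap binds for Kowalski ($3,500); balance $75,670 reallocated over remaining billable hours 4,034.
Redistributed shares: Quinlan 39,579.50 → $39,580; Haddad 33,633.20 → $33,630; Tam 2,457.31 → $2,460.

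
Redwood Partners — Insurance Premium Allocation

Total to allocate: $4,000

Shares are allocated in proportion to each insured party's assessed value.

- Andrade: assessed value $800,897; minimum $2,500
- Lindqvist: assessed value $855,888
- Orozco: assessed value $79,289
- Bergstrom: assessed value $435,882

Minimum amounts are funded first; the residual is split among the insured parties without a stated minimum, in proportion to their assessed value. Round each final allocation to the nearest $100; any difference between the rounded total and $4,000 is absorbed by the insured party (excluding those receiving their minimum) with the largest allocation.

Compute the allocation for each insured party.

Andrade: $2,500 · Lindqvist: $900 · Orozco: $100 · Bergstrom: $500

Guaranteed amounts: Andrade $2,500. Remaining pool $1,500.
Remaining pool split over remaining assessed value 1,371,059: Lindqvist 936.38 → $900; Orozco 86.75 → $100; Bergstrom 476.87 → $500.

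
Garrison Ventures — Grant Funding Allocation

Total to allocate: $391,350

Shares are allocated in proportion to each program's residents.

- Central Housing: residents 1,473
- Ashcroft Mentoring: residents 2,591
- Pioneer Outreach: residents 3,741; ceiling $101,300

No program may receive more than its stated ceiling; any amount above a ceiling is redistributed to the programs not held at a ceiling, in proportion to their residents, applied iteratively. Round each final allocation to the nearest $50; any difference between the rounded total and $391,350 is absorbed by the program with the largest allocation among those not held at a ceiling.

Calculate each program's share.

Central Housing: $105,150; Ashcroft Mentoring: $184,900; Pioneer Outreach: $101,300

Residents total: 7,805.
Unconstrained shares: Central Housing 73,857.60; Ashcroft Mentoring 129,915.16; Pioneer Outreach 187,577.24.
Held at cap: Pioneer Outreach ($101,300); residual $290,050 reallocated over remaining residents 4,064.
Remaining shares: Central Housing 105,128.85 → $105,150; Ashcroft Mentoring 184,921.15 → $184,900.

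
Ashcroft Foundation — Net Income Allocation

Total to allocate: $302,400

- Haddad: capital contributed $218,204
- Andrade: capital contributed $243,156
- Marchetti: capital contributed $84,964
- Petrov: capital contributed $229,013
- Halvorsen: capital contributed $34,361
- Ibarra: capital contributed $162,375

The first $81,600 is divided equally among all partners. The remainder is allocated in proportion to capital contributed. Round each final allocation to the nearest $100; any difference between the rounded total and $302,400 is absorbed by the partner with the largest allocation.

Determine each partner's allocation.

Haddad: $63,200 · Andrade: $68,800 · Marchetti: $32,900 · Petrov: $65,600 · Halvorsen: $21,400 · Ibarra: $50,500

$81,600 shared equally gives $13,600 per partner.
Remainder $220,800 by capital contributed (total 972,073): Haddad 49,563.61 → $49,600; Andrade 55,231.29 → $55,200; Marchetti 19,299.01 → $19,300; Petrov 52,018.80 → $52,000; Halvorsen 7,804.88 → $7,800; Ibarra 36,882.42 → $36,900.
Totals: Haddad $13,600 + $49,600 = $63,200; Andrade $13,600 + $55,200 = $68,800; Marchetti $13,600 + $19,300 = $32,900; Petrov $13,600 + $52,000 = $65,600; Halvorsen $13,600 + $7,800 = $21,400; Ibarra $13,600 + $36,900 = $50,500.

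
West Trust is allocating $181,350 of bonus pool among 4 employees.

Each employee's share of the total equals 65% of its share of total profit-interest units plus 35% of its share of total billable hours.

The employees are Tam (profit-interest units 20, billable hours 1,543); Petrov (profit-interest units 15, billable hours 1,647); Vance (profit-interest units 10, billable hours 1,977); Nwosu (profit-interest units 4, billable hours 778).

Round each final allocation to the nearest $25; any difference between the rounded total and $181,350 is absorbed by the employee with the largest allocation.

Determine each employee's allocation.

Tam: $64,575 · Petrov: $53,675 · Vance: $45,175 · Nwosu: $17,925

Totals — profit-interest units 49, billable hours 5,945.
Composite weights (65% profit-interest units + 35% billable hours): Tam 0.3561; Petrov 0.2959; Vance 0.2490; Nwosu 0.0989.
Unrounded shares: Tam 64,587.29; Petrov 53,669.34; Vance 45,164.31; Nwosu 17,929.06.
After rounding ($25): Tam $64,575; Petrov $53,675; Vance $45,175; Nwosu $17,925. Sum = $181,350.
Rounded total matches; no reconciliation needed.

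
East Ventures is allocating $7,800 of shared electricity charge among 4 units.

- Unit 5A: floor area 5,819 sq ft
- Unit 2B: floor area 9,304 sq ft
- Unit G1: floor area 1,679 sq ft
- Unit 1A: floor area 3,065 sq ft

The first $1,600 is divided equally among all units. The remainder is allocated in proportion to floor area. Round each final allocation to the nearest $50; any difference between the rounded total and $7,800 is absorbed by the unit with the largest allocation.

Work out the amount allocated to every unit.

Unit 5A: $2,200 | Unit 2B: $3,350 | Unit G1: $900 | Unit 1A: $1,350

First tranche $1,600 split equally: $400 each.
Remainder $6,200 by floor area (total 19,867): Unit 5A 1,815.97 → $1,800; Unit 2B 2,903.55 → $2,900; Unit G1 523.97 → $500; Unit 1A 956.51 → $950.
Rounding difference +$50 on remainder applied to Unit 2B.
Totals: Unit 5A $400 + $1,800 = $2,200; Unit 2B $400 + $2,950 = $3,350; Unit G1 $400 + $500 = $900; Unit 1A $400 + $950 = $1,350.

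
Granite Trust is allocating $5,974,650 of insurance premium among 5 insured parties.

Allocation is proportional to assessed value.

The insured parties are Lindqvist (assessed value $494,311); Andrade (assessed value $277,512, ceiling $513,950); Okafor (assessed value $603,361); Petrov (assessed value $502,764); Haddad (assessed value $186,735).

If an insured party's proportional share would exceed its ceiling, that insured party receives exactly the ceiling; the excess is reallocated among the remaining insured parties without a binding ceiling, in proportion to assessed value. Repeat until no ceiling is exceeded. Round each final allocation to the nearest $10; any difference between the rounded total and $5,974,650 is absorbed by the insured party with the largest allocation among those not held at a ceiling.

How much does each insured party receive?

Assessed value total: 2,064,683.
Proportional shares (ignoring caps): Lindqvist 1,430,406.13; Andrade 803,046.80; Okafor 1,745,968.17; Petrov 1,454,866.89; Haddad 540,362.02.
Capped: Andrade ($513,950); residual $5,460,700 reallocated over remaining assessed value 1,787,171.
Redistributed shares: Lindqvist 1,510,366.99 → $1,510,370; Okafor 1,843,569.20 → $1,843,570; Petrov 1,536,195.12 → $1,536,200; Haddad 570,568.69 → $570,570.
Rounding difference −$10 applied to Okafor → $1,843,560.

Lindqvist: $1,510,370; Andrade: $513,950; Okafor: $1,843,560; Petrov: $1,536,200; Haddad: $570,570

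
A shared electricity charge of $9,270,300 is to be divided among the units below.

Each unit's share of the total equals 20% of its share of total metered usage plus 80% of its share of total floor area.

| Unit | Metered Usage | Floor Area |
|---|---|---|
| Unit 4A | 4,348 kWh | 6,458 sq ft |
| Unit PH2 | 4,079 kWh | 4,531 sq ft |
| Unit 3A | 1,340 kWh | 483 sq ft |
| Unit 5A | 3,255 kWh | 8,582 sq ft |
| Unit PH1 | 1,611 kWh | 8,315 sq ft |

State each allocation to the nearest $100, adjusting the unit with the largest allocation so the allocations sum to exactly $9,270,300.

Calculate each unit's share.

Unit 4A: $2,239,200; Unit PH2: $1,701,300; Unit 3A: $296,000; Unit 5A: $2,656,000; Unit PH1: $2,377,800

Totals — metered usage 14,633, floor area 28,369.
Combined weights (20% metered usage + 80% floor area): Unit 4A 0.2415; Unit PH2 0.1835; Unit 3A 0.0319; Unit 5A 0.2865; Unit PH1 0.2565.
Unrounded shares: Unit 4A 2,239,163.11; Unit PH2 1,701,322.30; Unit 3A 296,049.53; Unit 5A 2,655,932.89; Unit PH1 2,377,832.18.
At nearest $100: Unit 4A $2,239,200; Unit PH2 $1,701,300; Unit 3A $296,000; Unit 5A $2,655,900; Unit PH1 $2,377,800. Sum = $9,270,200.
Difference $9,270,300 − $9,270,200 = +$100 applied to largest allocation (Unit 5A): Unit 5A becomes $2,656,000.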